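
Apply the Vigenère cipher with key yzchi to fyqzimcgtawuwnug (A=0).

Repeat the key across the message: yzchiyzchiyzchiy
f(5)+y(24): 29≡3 → d
y(24)+z(25): 49≡23 → x
q(16)+c(2): 18 → s
z(25)+h(7): 32≡6 → g
i(8)+i(8): 16 → q
m(12)+y(24): 36≡10 → k
c(2)+z(25): 27≡1 → b
g(6)+c(2): 8 → i
t(19)+h(7): 26≡0 → a
a(0)+i(8): 8 → i
w(22)+y(24): 46≡20 → u
u(20)+z(25): 45≡19 → t
w(22)+c(2): 24 → y
n(13)+h(7): 20 → u
u(20)+i(8): 28≡2 → c
g(6)+y(24): 30≡4 → e

dxsgqkbiaiutyuce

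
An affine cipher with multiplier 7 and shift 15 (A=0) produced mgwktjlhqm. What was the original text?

hvbdioskph

The inverse of 7 mod 26 is 15, since 7·15=105≡1. Apply D(y)=15·(y−15) mod 26:
m(12): 15·(12−15)=-45≡7 → h
g(6): 15·(6−15)=-135≡21 → v
w(22): 15·(22−15)=105≡1 → b
k(10): 15·(10−15)=-75≡3 → d
t(19): 15·(19−15)=60≡8 → i
j(9): 15·(9−15)=-90≡14 → o
l(11): 15·(11−15)=-60≡18 → s
h(7): 15·(7−15)=-120≡10 → k
q(16): 15·(16−15)=15 → p
m(12): 15·(12−15)=-45≡7 → h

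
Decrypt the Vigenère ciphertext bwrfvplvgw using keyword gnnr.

vjeopcyeaj

Repeat the key across the ciphertext: gnnrgnnrgn
b(1)−g(6): -5≡21 → v
w(22)−n(13): 9 → j
r(17)−n(13): 4 → e
f(5)−r(17): -12≡14 → o
v(21)−g(6): 15 → p
p(15)−n(13): 2 → c
l(11)−n(13): -2≡24 → y
v(21)−r(17): 4 → e
g(6)−g(6): 0 → a
w(22)−n(13): 9 → j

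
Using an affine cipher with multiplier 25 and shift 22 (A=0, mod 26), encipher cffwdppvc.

c(2): 25·2+22=72≡20 → u
f(5): 25·5+22=147≡17 → r
f(5): 25·5+22=147≡17 → r
w(22): 25·22+22=572≡0 → a
d(3): 25·3+22=97≡19 → t
p(15): 25·15+22=397≡7 → h
p(15): 25·15+22=397≡7 → h
v(21): 25·21+22=547≡1 → b
c(2): 25·2+22=72≡20 → u

urrathhbu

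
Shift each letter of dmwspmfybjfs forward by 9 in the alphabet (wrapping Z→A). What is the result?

mvfbyvohksob

d(3): 3+9=12 → m
m(12): 12+9=21 → v
w(22): 22+9=31≡5 → f
s(18): 18+9=27≡1 → b
p(15): 15+9=24 → y
m(12): 12+9=21 → v
f(5): 5+9=14 → o
y(24): 24+9=33≡7 → h
b(1): 1+9=10 → k
j(9): 9+9=18 → s
f(5): 5+9=14 → o
s(18): 18+9=27≡1 → b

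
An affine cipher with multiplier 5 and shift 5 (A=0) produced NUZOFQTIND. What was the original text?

The inverse of 5 mod 26 is 21, since 5·21=105≡1. Apply D(y)=21·(y−5) mod 26:
N(13): 21·(13−5)=168≡12 → M
U(20): 21·(20−5)=315≡3 → D
Z(25): 21·(25−5)=420≡4 → E
O(14): 21·(14−5)=189≡7 → H
F(5): 21·(5−5)=0 → A
Q(16): 21·(16−5)=231≡23 → X
T(19): 21·(19−5)=294≡8 → I
I(8): 21·(8−5)=63≡11 → L
N(13): 21·(13−5)=168≡12 → M
D(3): 21·(3−5)=-42≡10 → K

MDEHAXILMK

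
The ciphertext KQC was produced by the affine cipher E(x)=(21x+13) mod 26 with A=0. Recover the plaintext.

The inverse of 21 mod 26 is 5, since 21·5=105≡1. Apply D(y)=5·(y−13) mod 26:
K(10): 5·(10−13)=-15≡11 → L
Q(16): 5·(16−13)=15 → P
C(2): 5·(2−13)=-55≡23 → X

LPX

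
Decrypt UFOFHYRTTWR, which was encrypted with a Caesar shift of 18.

CNWNPGZBBEZ

U(20): 20−18=2 → C
F(5): 5−18=-13≡13 → N
O(14): 14−18=-4≡22 → W
F(5): 5−18=-13≡13 → N
H(7): 7−18=-11≡15 → P
Y(24): 24−18=6 → G
R(17): 17−18=-1≡25 → Z
T(19): 19−18=1 → B
T(19): 19−18=1 → B
W(22): 22−18=4 → E
R(17): 17−18=-1≡25 → Z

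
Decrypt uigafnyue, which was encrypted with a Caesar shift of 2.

u(20): 20−2=18 → s
i(8): 8−2=6 → g
g(6): 6−2=4 → e
a(0): 0−2=-2≡24 → y
f(5): 5−2=3 → d
n(13): 13−2=11 → l
y(24): 24−2=22 → w
u(20): 20−2=18 → s
e(4): 4−2=2 → c

sgeydlwsc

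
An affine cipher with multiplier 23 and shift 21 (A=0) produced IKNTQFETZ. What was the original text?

NVUSTOXSQ

The inverse of 23 mod 26 is 17, since 23·17=391≡1. Apply D(y)=17·(y−21) mod 26:
I(8): 17·(8−21)=-221≡13 → N
K(10): 17·(10−21)=-187≡21 → V
N(13): 17·(13−21)=-136≡20 → U
T(19): 17·(19−21)=-34≡18 → S
Q(16): 17·(16−21)=-85≡19 → T
F(5): 17·(5−21)=-272≡14 → O
E(4): 17·(4−21)=-289≡23 → X
T(19): 17·(19−21)=-34≡18 → S
Z(25): 17·(25−21)=68≡16 → Q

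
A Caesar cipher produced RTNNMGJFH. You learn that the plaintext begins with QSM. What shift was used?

From the crib: R(17)−Q(16)=1, so the shift is 1.

1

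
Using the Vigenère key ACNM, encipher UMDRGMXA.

UOQDGOKM

Repeat the key across the message: ACNMACNM
U(20)+A(0): 20 → U
M(12)+C(2): 14 → O
D(3)+N(13): 16 → Q
R(17)+M(12): 29≡3 → D
G(6)+A(0): 6 → G
M(12)+C(2): 14 → O
X(23)+N(13): 36≡10 → K
A(0)+M(12): 12 → M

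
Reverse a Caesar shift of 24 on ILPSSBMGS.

I(8): 8−24=-16≡10 → K
L(11): 11−24=-13≡13 → N
P(15): 15−24=-9≡17 → R
S(18): 18−24=-6≡20 → U
S(18): 18−24=-6≡20 → U
B(1): 1−24=-23≡3 → D
M(12): 12−24=-12≡14 → O
G(6): 6−24=-18≡8 → I
S(18): 18−24=-6≡20 → U

KNRUUDOIU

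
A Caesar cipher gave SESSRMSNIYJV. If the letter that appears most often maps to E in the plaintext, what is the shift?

14

The most frequent ciphertext letter is S (appears 4 times).
S is position 18; E is position 4.
Shift = 14.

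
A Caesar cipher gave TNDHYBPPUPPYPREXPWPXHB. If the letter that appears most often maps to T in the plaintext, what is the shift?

22

The most frequent ciphertext letter is P (appears 7 times).
P is position 15; T is position 19.
Shift = -4≡22.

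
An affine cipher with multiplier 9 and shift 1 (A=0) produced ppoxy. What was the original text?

The inverse of 9 mod 26 is 3, since 9·3=27≡1. Apply D(y)=3·(y−1) mod 26:
p(15): 3·(15−1)=42≡16 → q
p(15): 3·(15−1)=42≡16 → q
o(14): 3·(14−1)=39≡13 → n
x(23): 3·(23−1)=66≡14 → o
y(24): 3·(24−1)=69≡17 → r

qqnor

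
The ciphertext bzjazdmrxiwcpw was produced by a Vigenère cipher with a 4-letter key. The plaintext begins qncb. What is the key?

Subtract each crib letter from the matching ciphertext letter (mod 26):
b(1)−q(16)=-15≡11 → l
z(25)−n(13)=12 → m
j(9)−c(2)=7 → h
a(0)−b(1)=-1≡25 → z

lmhz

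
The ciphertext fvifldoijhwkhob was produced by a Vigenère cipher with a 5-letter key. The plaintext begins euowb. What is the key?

Subtract each crib letter from the matching ciphertext letter (mod 26):
f(5)−e(4)=1 → b
v(21)−u(20)=1 → b
i(8)−o(14)=-6≡20 → u
f(5)−w(22)=-17≡9 → j
l(11)−b(1)=10 → k

bbujk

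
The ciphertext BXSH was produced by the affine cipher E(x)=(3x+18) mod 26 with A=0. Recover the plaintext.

The inverse of 3 mod 26 is 9, since 3·9=27≡1. Apply D(y)=9·(y−18) mod 26:
B(1): 9·(1−18)=-153≡3 → D
X(23): 9·(23−18)=45≡19 → T
S(18): 9·(18−18)=0 → A
H(7): 9·(7−18)=-99≡5 → F

DTAF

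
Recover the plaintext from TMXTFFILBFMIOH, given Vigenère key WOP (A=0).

Repeat the key across the ciphertext: WOPWOPWOPWOPWO
T(19)−W(22): -3≡23 → X
M(12)−O(14): -2≡24 → Y
X(23)−P(15): 8 → I
T(19)−W(22): -3≡23 → X
F(5)−O(14): -9≡17 → R
F(5)−P(15): -10≡16 → Q
I(8)−W(22): -14≡12 → M
L(11)−O(14): -3≡23 → X
B(1)−P(15): -14≡12 → M
F(5)−W(22): -17≡9 → J
M(12)−O(14): -2≡24 → Y
I(8)−P(15): -7≡19 → T
O(14)−W(22): -8≡18 → S
H(7)−O(14): -7≡19 → T

XYIXRQMXMJYTST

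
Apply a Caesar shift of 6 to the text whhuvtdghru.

w(22): 22+6=28≡2 → c
h(7): 7+6=13 → n
h(7): 7+6=13 → n
u(20): 20+6=26≡0 → a
v(21): 21+6=27≡1 → b
t(19): 19+6=25 → z
d(3): 3+6=9 → j
g(6): 6+6=12 → m
h(7): 7+6=13 → n
r(17): 17+6=23 → x
u(20): 20+6=26≡0 → a

cnnabzjmnxa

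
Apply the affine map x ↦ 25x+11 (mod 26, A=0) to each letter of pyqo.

p(15): 25·15+11=386≡22 → w
y(24): 25·24+11=611≡13 → n
q(16): 25·16+11=411≡21 → v
o(14): 25·14+11=361≡23 → x

wnvx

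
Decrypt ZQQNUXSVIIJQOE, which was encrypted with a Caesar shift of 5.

ULLIPSNQDDELJZ

Z(25): 25−5=20 → U
Q(16): 16−5=11 → L
Q(16): 16−5=11 → L
N(13): 13−5=8 → I
U(20): 20−5=15 → P
X(23): 23−5=18 → S
S(18): 18−5=13 → N
V(21): 21−5=16 → Q
I(8): 8−5=3 → D
I(8): 8−5=3 → D
J(9): 9−5=4 → E
Q(16): 16−5=11 → L
O(14): 14−5=9 → J
E(4): 4−5=-1≡25 → Z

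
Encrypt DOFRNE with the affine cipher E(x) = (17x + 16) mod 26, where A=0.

PUXTDG

D(3): 17·3+16=67≡15 → P
O(14): 17·14+16=254≡20 → U
F(5): 17·5+16=101≡23 → X
R(17): 17·17+16=305≡19 → T
N(13): 17·13+16=237≡3 → D
E(4): 17·4+16=84≡6 → G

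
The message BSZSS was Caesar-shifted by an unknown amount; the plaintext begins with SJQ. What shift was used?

From the crib: B(1)−S(18)=-17≡9, so the shift is 9.

9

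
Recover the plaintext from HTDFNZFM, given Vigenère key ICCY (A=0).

ZRBHFXDO

Repeat the key across the ciphertext: ICCYICCY
H(7)−I(8): -1≡25 → Z
T(19)−C(2): 17 → R
D(3)−C(2): 1 → B
F(5)−Y(24): -19≡7 → H
N(13)−I(8): 5 → F
Z(25)−C(2): 23 → X
F(5)−C(2): 3 → D
M(12)−Y(24): -12≡14 → O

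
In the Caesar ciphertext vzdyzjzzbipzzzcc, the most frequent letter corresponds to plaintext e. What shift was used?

21

The most frequent ciphertext letter is z (appears 7 times).
z is position 25; e is position 4.
Shift = 21.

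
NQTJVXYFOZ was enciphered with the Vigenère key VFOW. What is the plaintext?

SLFNASKJTU

Repeat the key across the ciphertext: VFOWVFOWVF
N(13)−V(21): -8≡18 → S
Q(16)−F(5): 11 → L
T(19)−O(14): 5 → F
J(9)−W(22): -13≡13 → N
V(21)−V(21): 0 → A
X(23)−F(5): 18 → S
Y(24)−O(14): 10 → K
F(5)−W(22): -17≡9 → J
O(14)−V(21): -7≡19 → T
Z(25)−F(5): 20 → U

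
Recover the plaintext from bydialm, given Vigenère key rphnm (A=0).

Repeat the key across the ciphertext: rphnmrp
b(1)−r(17): -16≡10 → k
y(24)−p(15): 9 → j
d(3)−h(7): -4≡22 → w
i(8)−n(13): -5≡21 → v
a(0)−m(12): -12≡14 → o
l(11)−r(17): -6≡20 → u
m(12)−p(15): -3≡23 → x

kjwvoux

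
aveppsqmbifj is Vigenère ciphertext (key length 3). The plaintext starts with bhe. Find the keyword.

Subtract each crib letter from the matching ciphertext letter (mod 26):
a(0)−b(1)=-1≡25 → z
v(21)−h(7)=14 → o
e(4)−e(4)=0 → a

zoa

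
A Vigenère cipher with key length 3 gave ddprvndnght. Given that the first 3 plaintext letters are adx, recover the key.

das

Subtract each crib letter from the matching ciphertext letter (mod 26):
d(3)−a(0)=3 → d
d(3)−d(3)=0 → a
p(15)−x(23)=-8≡18 → s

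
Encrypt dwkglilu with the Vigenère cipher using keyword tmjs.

wityeuum

Repeat the key across the message: tmjstmjs
d(3)+t(19): 22 → w
w(22)+m(12): 34≡8 → i
k(10)+j(9): 19 → t
g(6)+s(18): 24 → y
l(11)+t(19): 30≡4 → e
i(8)+m(12): 20 → u
l(11)+j(9): 20 → u
u(20)+s(18): 38≡12 → m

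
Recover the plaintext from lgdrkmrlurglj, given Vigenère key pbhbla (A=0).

wfwqzmcknqvlu

Repeat the key across the ciphertext: pbhblapbhblap
l(11)−p(15): -4≡22 → w
g(6)−b(1): 5 → f
d(3)−h(7): -4≡22 → w
r(17)−b(1): 16 → q
k(10)−l(11): -1≡25 → z
m(12)−a(0): 12 → m
r(17)−p(15): 2 → c
l(11)−b(1): 10 → k
u(20)−h(7): 13 → n
r(17)−b(1): 16 → q
g(6)−l(11): -5≡21 → v
l(11)−a(0): 11 → l
j(9)−p(15): -6≡20 → u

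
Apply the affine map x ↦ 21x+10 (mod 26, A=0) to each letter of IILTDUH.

I(8): 21·8+10=178≡22 → W
I(8): 21·8+10=178≡22 → W
L(11): 21·11+10=241≡7 → H
T(19): 21·19+10=409≡19 → T
D(3): 21·3+10=73≡21 → V
U(20): 21·20+10=430≡14 → O
H(7): 21·7+10=157≡1 → B

WWHTVOB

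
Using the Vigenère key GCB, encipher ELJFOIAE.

KNKLQJGG

Repeat the key across the message: GCBGCBGC
E(4)+G(6): 10 → K
L(11)+C(2): 13 → N
J(9)+B(1): 10 → K
F(5)+G(6): 11 → L
O(14)+C(2): 16 → Q
I(8)+B(1): 9 → J
A(0)+G(6): 6 → G
E(4)+C(2): 6 → G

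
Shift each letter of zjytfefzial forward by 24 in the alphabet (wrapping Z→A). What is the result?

z(25): 25+24=49≡23 → x
j(9): 9+24=33≡7 → h
y(24): 24+24=48≡22 → w
t(19): 19+24=43≡17 → r
f(5): 5+24=29≡3 → d
e(4): 4+24=28≡2 → c
f(5): 5+24=29≡3 → d
z(25): 25+24=49≡23 → x
i(8): 8+24=32≡6 → g
a(0): 0+24=24 → y
l(11): 11+24=35≡9 → j

xhwrdcdxgyj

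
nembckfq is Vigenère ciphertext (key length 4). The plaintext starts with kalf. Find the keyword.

debw

Subtract each crib letter from the matching ciphertext letter (mod 26):
n(13)−k(10)=3 → d
e(4)−a(0)=4 → e
m(12)−l(11)=1 → b
b(1)−f(5)=-4≡22 → w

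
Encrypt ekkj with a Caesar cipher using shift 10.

e(4): 4+10=14 → o
k(10): 10+10=20 → u
k(10): 10+10=20 → u
j(9): 9+10=19 → t

ouut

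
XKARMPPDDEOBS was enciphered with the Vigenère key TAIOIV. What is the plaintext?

EKSDEUWDVQGGZ

Repeat the key across the ciphertext: TAIOIVTAIOIVT
X(23)−T(19): 4 → E
K(10)−A(0): 10 → K
A(0)−I(8): -8≡18 → S
R(17)−O(14): 3 → D
M(12)−I(8): 4 → E
P(15)−V(21): -6≡20 → U
P(15)−T(19): -4≡22 → W
D(3)−A(0): 3 → D
D(3)−I(8): -5≡21 → V
E(4)−O(14): -10≡16 → Q
O(14)−I(8): 6 → G
B(1)−V(21): -20≡6 → G
S(18)−T(19): -1≡25 → Z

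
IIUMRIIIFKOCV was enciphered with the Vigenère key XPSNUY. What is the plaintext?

Repeat the key across the ciphertext: XPSNUYXPSNUYX
I(8)−X(23): -15≡11 → L
I(8)−P(15): -7≡19 → T
U(20)−S(18): 2 → C
M(12)−N(13): -1≡25 → Z
R(17)−U(20): -3≡23 → X
I(8)−Y(24): -16≡10 → K
I(8)−X(23): -15≡11 → L
I(8)−P(15): -7≡19 → T
F(5)−S(18): -13≡13 → N
K(10)−N(13): -3≡23 → X
O(14)−U(20): -6≡20 → U
C(2)−Y(24): -22≡4 → E
V(21)−X(23): -2≡24 → Y

LTCZXKLTNXUEY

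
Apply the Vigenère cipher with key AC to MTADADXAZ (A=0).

Repeat the key across the message: ACACACACA
M(12)+A(0): 12 → M
T(19)+C(2): 21 → V
A(0)+A(0): 0 → A
D(3)+C(2): 5 → F
A(0)+A(0): 0 → A
D(3)+C(2): 5 → F
X(23)+A(0): 23 → X
A(0)+C(2): 2 → C
Z(25)+A(0): 25 → Z

MVAFAFXCZ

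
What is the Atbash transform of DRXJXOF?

D(3) → W(22)
R(17) → I(8)
X(23) → C(2)
J(9) → Q(16)
X(23) → C(2)
O(14) → L(11)
F(5) → U(20)

WICQCLU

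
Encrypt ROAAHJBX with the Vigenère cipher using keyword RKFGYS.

IYFGFBSH

Repeat the key across the message: RKFGYSRK
R(17)+R(17): 34≡8 → I
O(14)+K(10): 24 → Y
A(0)+F(5): 5 → F
A(0)+G(6): 6 → G
H(7)+Y(24): 31≡5 → F
J(9)+S(18): 27≡1 → B
B(1)+R(17): 18 → S
X(23)+K(10): 33≡7 → H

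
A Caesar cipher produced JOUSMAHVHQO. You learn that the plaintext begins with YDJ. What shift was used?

From the crib: J(9)−Y(24)=-15≡11, so the shift is 11.

11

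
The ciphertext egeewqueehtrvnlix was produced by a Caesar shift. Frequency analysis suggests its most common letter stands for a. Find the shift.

4

The most frequent ciphertext letter is e (appears 5 times).
e is position 4; a is position 0.
Shift = 4.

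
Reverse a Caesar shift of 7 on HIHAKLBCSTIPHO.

ABATDEUVLMBIAH

H(7): 7−7=0 → A
I(8): 8−7=1 → B
H(7): 7−7=0 → A
A(0): 0−7=-7≡19 → T
K(10): 10−7=3 → D
L(11): 11−7=4 → E
B(1): 1−7=-6≡20 → U
C(2): 2−7=-5≡21 → V
S(18): 18−7=11 → L
T(19): 19−7=12 → M
I(8): 8−7=1 → B
P(15): 15−7=8 → I
H(7): 7−7=0 → A
O(14): 14−7=7 → H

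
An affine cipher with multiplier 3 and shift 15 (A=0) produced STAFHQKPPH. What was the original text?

BKVOGJHAAG

The inverse of 3 mod 26 is 9, since 3·9=27≡1. Apply D(y)=9·(y−15) mod 26:
S(18): 9·(18−15)=27≡1 → B
T(19): 9·(19−15)=36≡10 → K
A(0): 9·(0−15)=-135≡21 → V
F(5): 9·(5−15)=-90≡14 → O
H(7): 9·(7−15)=-72≡6 → G
Q(16): 9·(16−15)=9 → J
K(10): 9·(10−15)=-45≡7 → H
P(15): 9·(15−15)=0 → A
P(15): 9·(15−15)=0 → A
H(7): 9·(7−15)=-72≡6 → G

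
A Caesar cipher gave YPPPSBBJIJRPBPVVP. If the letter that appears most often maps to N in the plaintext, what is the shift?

The most frequent ciphertext letter is P (appears 6 times).
P is position 15; N is position 13.
Shift = 2.

2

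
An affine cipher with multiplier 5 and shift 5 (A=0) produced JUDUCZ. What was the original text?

GDKDPE

The inverse of 5 mod 26 is 21, since 5·21=105≡1. Apply D(y)=21·(y−5) mod 26:
J(9): 21·(9−5)=84≡6 → G
U(20): 21·(20−5)=315≡3 → D
D(3): 21·(3−5)=-42≡10 → K
U(20): 21·(20−5)=315≡3 → D
C(2): 21·(2−5)=-63≡15 → P
Z(25): 21·(25−5)=420≡4 → E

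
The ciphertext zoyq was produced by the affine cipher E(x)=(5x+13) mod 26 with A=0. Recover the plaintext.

The inverse of 5 mod 26 is 21, since 5·21=105≡1. Apply D(y)=21·(y−13) mod 26:
z(25): 21·(25−13)=252≡18 → s
o(14): 21·(14−13)=21 → v
y(24): 21·(24−13)=231≡23 → x
q(16): 21·(16−13)=63≡11 → l

svxl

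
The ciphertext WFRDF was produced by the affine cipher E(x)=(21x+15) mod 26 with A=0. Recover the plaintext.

JCKSC

The inverse of 21 mod 26 is 5, since 21·5=105≡1. Apply D(y)=5·(y−15) mod 26:
W(22): 5·(22−15)=35≡9 → J
F(5): 5·(5−15)=-50≡2 → C
R(17): 5·(17−15)=10 → K
D(3): 5·(3−15)=-60≡18 → S
F(5): 5·(5−15)=-50≡2 → C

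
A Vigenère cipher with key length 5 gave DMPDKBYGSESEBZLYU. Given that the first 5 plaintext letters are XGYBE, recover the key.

GGRCG

Subtract each crib letter from the matching ciphertext letter (mod 26):
D(3)−X(23)=-20≡6 → G
M(12)−G(6)=6 → G
P(15)−Y(24)=-9≡17 → R
D(3)−B(1)=2 → C
K(10)−E(4)=6 → G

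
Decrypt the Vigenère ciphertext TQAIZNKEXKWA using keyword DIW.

QIEFRRHWBHOE

Repeat the key across the ciphertext: DIWDIWDIWDIW
T(19)−D(3): 16 → Q
Q(16)−I(8): 8 → I
A(0)−W(22): -22≡4 → E
I(8)−D(3): 5 → F
Z(25)−I(8): 17 → R
N(13)−W(22): -9≡17 → R
K(10)−D(3): 7 → H
E(4)−I(8): -4≡22 → W
X(23)−W(22): 1 → B
K(10)−D(3): 7 → H
W(22)−I(8): 14 → O
A(0)−W(22): -22≡4 → E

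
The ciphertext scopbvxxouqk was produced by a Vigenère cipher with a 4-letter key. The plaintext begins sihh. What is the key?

Subtract each crib letter from the matching ciphertext letter (mod 26):
s(18)−s(18)=0 → a
c(2)−i(8)=-6≡20 → u
o(14)−h(7)=7 → h
p(15)−h(7)=8 → i

auhi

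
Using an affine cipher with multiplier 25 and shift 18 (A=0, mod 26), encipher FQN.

NCF

F(5): 25·5+18=143≡13 → N
Q(16): 25·16+18=418≡2 → C
N(13): 25·13+18=343≡5 → F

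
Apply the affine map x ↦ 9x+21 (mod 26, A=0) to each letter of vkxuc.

v(21): 9·21+21=210≡2 → c
k(10): 9·10+21=111≡7 → h
x(23): 9·23+21=228≡20 → u
u(20): 9·20+21=201≡19 → t
c(2): 9·2+21=39≡13 → n

chutn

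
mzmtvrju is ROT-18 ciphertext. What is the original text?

uhubdzrc

m(12): 12−18=-6≡20 → u
z(25): 25−18=7 → h
m(12): 12−18=-6≡20 → u
t(19): 19−18=1 → b
v(21): 21−18=3 → d
r(17): 17−18=-1≡25 → z
j(9): 9−18=-9≡17 → r
u(20): 20−18=2 → c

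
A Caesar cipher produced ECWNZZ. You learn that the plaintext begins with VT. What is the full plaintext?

From the crib: E(4)−V(21)=-17≡9, so the shift is 9.
Subtract 9 from each ciphertext letter:
E(4): 4−9=-5≡21 → V
C(2): 2−9=-7≡19 → T
W(22): 22−9=13 → N
N(13): 13−9=4 → E
Z(25): 25−9=16 → Q
Z(25): 25−9=16 → Q

VTNEQQ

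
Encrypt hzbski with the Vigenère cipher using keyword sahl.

Repeat the key across the message: sahlsa
h(7)+s(18): 25 → z
z(25)+a(0): 25 → z
b(1)+h(7): 8 → i
s(18)+l(11): 29≡3 → d
k(10)+s(18): 28≡2 → c
i(8)+a(0): 8 → i

zzidci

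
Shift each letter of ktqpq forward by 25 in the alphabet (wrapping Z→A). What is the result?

k(10): 10+25=35≡9 → j
t(19): 19+25=44≡18 → s
q(16): 16+25=41≡15 → p
p(15): 15+25=40≡14 → o
q(16): 16+25=41≡15 → p

jspop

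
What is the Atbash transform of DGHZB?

WTSAY

D(3) → W(22)
G(6) → T(19)
H(7) → S(18)
Z(25) → A(0)
B(1) → Y(24)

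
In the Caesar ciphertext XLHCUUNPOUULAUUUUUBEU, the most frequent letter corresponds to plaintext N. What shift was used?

7

The most frequent ciphertext letter is U (appears 10 times).
U is position 20; N is position 13.
Shift = 7.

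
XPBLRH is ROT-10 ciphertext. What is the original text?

X(23): 23−10=13 → N
P(15): 15−10=5 → F
B(1): 1−10=-9≡17 → R
L(11): 11−10=1 → B
R(17): 17−10=7 → H
H(7): 7−10=-3≡23 → X

NFRBHX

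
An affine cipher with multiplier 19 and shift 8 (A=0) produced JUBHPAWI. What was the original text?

LCBPZQYA

The inverse of 19 mod 26 is 11, since 19·11=209≡1. Apply D(y)=11·(y−8) mod 26:
J(9): 11·(9−8)=11 → L
U(20): 11·(20−8)=132≡2 → C
B(1): 11·(1−8)=-77≡1 → B
H(7): 11·(7−8)=-11≡15 → P
P(15): 11·(15−8)=77≡25 → Z
A(0): 11·(0−8)=-88≡16 → Q
W(22): 11·(22−8)=154≡24 → Y
I(8): 11·(8−8)=0 → A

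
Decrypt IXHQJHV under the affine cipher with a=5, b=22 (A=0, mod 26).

SVXENXF

The inverse of 5 mod 26 is 21, since 5·21=105≡1. Apply D(y)=21·(y−22) mod 26:
I(8): 21·(8−22)=-294≡18 → S
X(23): 21·(23−22)=21 → V
H(7): 21·(7−22)=-315≡23 → X
Q(16): 21·(16−22)=-126≡4 → E
J(9): 21·(9−22)=-273≡13 → N
H(7): 21·(7−22)=-315≡23 → X
V(21): 21·(21−22)=-21≡5 → F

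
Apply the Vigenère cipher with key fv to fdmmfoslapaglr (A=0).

Repeat the key across the message: fvfvfvfvfvfvfv
f(5)+f(5): 10 → k
d(3)+v(21): 24 → y
m(12)+f(5): 17 → r
m(12)+v(21): 33≡7 → h
f(5)+f(5): 10 → k
o(14)+v(21): 35≡9 → j
s(18)+f(5): 23 → x
l(11)+v(21): 32≡6 → g
a(0)+f(5): 5 → f
p(15)+v(21): 36≡10 → k
a(0)+f(5): 5 → f
g(6)+v(21): 27≡1 → b
l(11)+f(5): 16 → q
r(17)+v(21): 38≡12 → m

kyrhkjxgfkfbqm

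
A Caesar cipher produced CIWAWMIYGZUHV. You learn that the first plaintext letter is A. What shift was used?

2

From the crib: C(2)−A(0)=2, so the shift is 2.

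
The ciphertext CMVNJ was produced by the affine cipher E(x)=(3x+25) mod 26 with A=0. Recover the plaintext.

The inverse of 3 mod 26 is 9, since 3·9=27≡1. Apply D(y)=9·(y−25) mod 26:
C(2): 9·(2−25)=-207≡1 → B
M(12): 9·(12−25)=-117≡13 → N
V(21): 9·(21−25)=-36≡16 → Q
N(13): 9·(13−25)=-108≡22 → W
J(9): 9·(9−25)=-144≡12 → M

BNQWM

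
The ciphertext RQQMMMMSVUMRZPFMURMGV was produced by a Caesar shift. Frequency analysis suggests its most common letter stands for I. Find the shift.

4

The most frequent ciphertext letter is M (appears 7 times).
M is position 12; I is position 8.
Shift = 4.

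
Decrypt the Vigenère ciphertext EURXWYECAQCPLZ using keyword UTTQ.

Repeat the key across the ciphertext: UTTQUTTQUTTQUT
E(4)−U(20): -16≡10 → K
U(20)−T(19): 1 → B
R(17)−T(19): -2≡24 → Y
X(23)−Q(16): 7 → H
W(22)−U(20): 2 → C
Y(24)−T(19): 5 → F
E(4)−T(19): -15≡11 → L
C(2)−Q(16): -14≡12 → M
A(0)−U(20): -20≡6 → G
Q(16)−T(19): -3≡23 → X
C(2)−T(19): -17≡9 → J
P(15)−Q(16): -1≡25 → Z
L(11)−U(20): -9≡17 → R
Z(25)−T(19): 6 → G

KBYHCFLMGXJZRG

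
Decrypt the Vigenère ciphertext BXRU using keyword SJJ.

JOIC

Repeat the key across the ciphertext: SJJS
B(1)−S(18): -17≡9 → J
X(23)−J(9): 14 → O
R(17)−J(9): 8 → I
U(20)−S(18): 2 → C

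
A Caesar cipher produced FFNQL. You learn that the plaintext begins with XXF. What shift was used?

From the crib: F(5)−X(23)=-18≡8, so the shift is 8.

8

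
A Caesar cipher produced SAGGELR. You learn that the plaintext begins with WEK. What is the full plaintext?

From the crib: S(18)−W(22)=-4≡22, so the shift is 22.
Subtract 22 from each ciphertext letter:
S(18): 18−22=-4≡22 → W
A(0): 0−22=-22≡4 → E
G(6): 6−22=-16≡10 → K
G(6): 6−22=-16≡10 → K
E(4): 4−22=-18≡8 → I
L(11): 11−22=-11≡15 → P
R(17): 17−22=-5≡21 → V

WEKKIPV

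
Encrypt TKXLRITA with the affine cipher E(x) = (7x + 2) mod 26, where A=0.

FUHBRGFC

T(19): 7·19+2=135≡5 → F
K(10): 7·10+2=72≡20 → U
X(23): 7·23+2=163≡7 → H
L(11): 7·11+2=79≡1 → B
R(17): 7·17+2=121≡17 → R
I(8): 7·8+2=58≡6 → G
T(19): 7·19+2=135≡5 → F
A(0): 7·0+2=2 → C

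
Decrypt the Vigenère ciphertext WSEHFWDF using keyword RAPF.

FSPCOWOA

Repeat the key across the ciphertext: RAPFRAPF
W(22)−R(17): 5 → F
S(18)−A(0): 18 → S
E(4)−P(15): -11≡15 → P
H(7)−F(5): 2 → C
F(5)−R(17): -12≡14 → O
W(22)−A(0): 22 → W
D(3)−P(15): -12≡14 → O
F(5)−F(5): 0 → A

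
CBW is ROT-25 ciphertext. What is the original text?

C(2): 2−25=-23≡3 → D
B(1): 1−25=-24≡2 → C
W(22): 22−25=-3≡23 → X

DCX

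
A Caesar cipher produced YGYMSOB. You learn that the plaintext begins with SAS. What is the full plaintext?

From the crib: Y(24)−S(18)=6, so the shift is 6.
Subtract 6 from each ciphertext letter:
Y(24): 24−6=18 → S
G(6): 6−6=0 → A
Y(24): 24−6=18 → S
M(12): 12−6=6 → G
S(18): 18−6=12 → M
O(14): 14−6=8 → I
B(1): 1−6=-5≡21 → V

SASGMIV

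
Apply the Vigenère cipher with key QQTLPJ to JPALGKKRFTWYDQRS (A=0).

ZFTWVTAHYELHTGKD

Repeat the key across the message: QQTLPJQQTLPJQQTL
J(9)+Q(16): 25 → Z
P(15)+Q(16): 31≡5 → F
A(0)+T(19): 19 → T
L(11)+L(11): 22 → W
G(6)+P(15): 21 → V
K(10)+J(9): 19 → T
K(10)+Q(16): 26≡0 → A
R(17)+Q(16): 33≡7 → H
F(5)+T(19): 24 → Y
T(19)+L(11): 30≡4 → E
W(22)+P(15): 37≡11 → L
Y(24)+J(9): 33≡7 → H
D(3)+Q(16): 19 → T
Q(16)+Q(16): 32≡6 → G
R(17)+T(19): 36≡10 → K
S(18)+L(11): 29≡3 → D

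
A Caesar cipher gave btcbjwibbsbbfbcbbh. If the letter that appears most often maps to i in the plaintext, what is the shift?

19

The most frequent ciphertext letter is b (appears 9 times).
b is position 1; i is position 8.
Shift = -7≡19.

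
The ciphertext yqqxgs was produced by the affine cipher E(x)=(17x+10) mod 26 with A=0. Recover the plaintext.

kiinmc

The inverse of 17 mod 26 is 23, since 17·23=391≡1. Apply D(y)=23·(y−10) mod 26:
y(24): 23·(24−10)=322≡10 → k
q(16): 23·(16−10)=138≡8 → i
q(16): 23·(16−10)=138≡8 → i
x(23): 23·(23−10)=299≡13 → n
g(6): 23·(6−10)=-92≡12 → m
s(18): 23·(18−10)=184≡2 → c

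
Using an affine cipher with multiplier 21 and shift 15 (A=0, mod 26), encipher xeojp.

evxws

x(23): 21·23+15=498≡4 → e
e(4): 21·4+15=99≡21 → v
o(14): 21·14+15=309≡23 → x
j(9): 21·9+15=204≡22 → w
p(15): 21·15+15=330≡18 → s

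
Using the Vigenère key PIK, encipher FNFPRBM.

UVPEZLB

Repeat the key across the message: PIKPIKP
F(5)+P(15): 20 → U
N(13)+I(8): 21 → V
F(5)+K(10): 15 → P
P(15)+P(15): 30≡4 → E
R(17)+I(8): 25 → Z
B(1)+K(10): 11 → L
M(12)+P(15): 27≡1 → B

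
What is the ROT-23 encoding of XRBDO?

UOYAL

X(23): 23+23=46≡20 → U
R(17): 17+23=40≡14 → O
B(1): 1+23=24 → Y
D(3): 3+23=26≡0 → A
O(14): 14+23=37≡11 → L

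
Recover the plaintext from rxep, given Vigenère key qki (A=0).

bnwz

Repeat the key across the ciphertext: qkiq
r(17)−q(16): 1 → b
x(23)−k(10): 13 → n
e(4)−i(8): -4≡22 → w
p(15)−q(16): -1≡25 → z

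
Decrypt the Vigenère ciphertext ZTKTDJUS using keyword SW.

Repeat the key across the ciphertext: SWSWSWSW
Z(25)−S(18): 7 → H
T(19)−W(22): -3≡23 → X
K(10)−S(18): -8≡18 → S
T(19)−W(22): -3≡23 → X
D(3)−S(18): -15≡11 → L
J(9)−W(22): -13≡13 → N
U(20)−S(18): 2 → C
S(18)−W(22): -4≡22 → W

HXSXLNCW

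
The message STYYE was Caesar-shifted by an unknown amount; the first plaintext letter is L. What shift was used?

7

From the crib: S(18)−L(11)=7, so the shift is 7.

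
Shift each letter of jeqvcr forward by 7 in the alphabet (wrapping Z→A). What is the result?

qlxcjy

j(9): 9+7=16 → q
e(4): 4+7=11 → l
q(16): 16+7=23 → x
v(21): 21+7=28≡2 → c
c(2): 2+7=9 → j
r(17): 17+7=24 → y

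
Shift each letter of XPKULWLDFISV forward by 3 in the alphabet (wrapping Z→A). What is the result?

X(23): 23+3=26≡0 → A
P(15): 15+3=18 → S
K(10): 10+3=13 → N
U(20): 20+3=23 → X
L(11): 11+3=14 → O
W(22): 22+3=25 → Z
L(11): 11+3=14 → O
D(3): 3+3=6 → G
F(5): 5+3=8 → I
I(8): 8+3=11 → L
S(18): 18+3=21 → V
V(21): 21+3=24 → Y

ASNXOZOGILVY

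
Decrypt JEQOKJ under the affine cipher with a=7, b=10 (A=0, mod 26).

The inverse of 7 mod 26 is 15, since 7·15=105≡1. Apply D(y)=15·(y−10) mod 26:
J(9): 15·(9−10)=-15≡11 → L
E(4): 15·(4−10)=-90≡14 → O
Q(16): 15·(16−10)=90≡12 → M
O(14): 15·(14−10)=60≡8 → I
K(10): 15·(10−10)=0 → A
J(9): 15·(9−10)=-15≡11 → L

LOMIAL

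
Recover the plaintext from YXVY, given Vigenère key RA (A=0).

Repeat the key across the ciphertext: RARA
Y(24)−R(17): 7 → H
X(23)−A(0): 23 → X
V(21)−R(17): 4 → E
Y(24)−A(0): 24 → Y

HXEY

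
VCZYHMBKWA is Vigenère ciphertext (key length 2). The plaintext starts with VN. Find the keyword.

AP

Subtract each crib letter from the matching ciphertext letter (mod 26):
V(21)−V(21)=0 → A
C(2)−N(13)=-11≡15 → P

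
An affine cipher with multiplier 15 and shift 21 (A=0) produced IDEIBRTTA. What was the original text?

NELNQYMMJ

The inverse of 15 mod 26 is 7, since 15·7=105≡1. Apply D(y)=7·(y−21) mod 26:
I(8): 7·(8−21)=-91≡13 → N
D(3): 7·(3−21)=-126≡4 → E
E(4): 7·(4−21)=-119≡11 → L
I(8): 7·(8−21)=-91≡13 → N
B(1): 7·(1−21)=-140≡16 → Q
R(17): 7·(17−21)=-28≡24 → Y
T(19): 7·(19−21)=-14≡12 → M
T(19): 7·(19−21)=-14≡12 → M
A(0): 7·(0−21)=-147≡9 → J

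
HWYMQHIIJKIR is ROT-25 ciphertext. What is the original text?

IXZNRIJJKLJS

H(7): 7−25=-18≡8 → I
W(22): 22−25=-3≡23 → X
Y(24): 24−25=-1≡25 → Z
M(12): 12−25=-13≡13 → N
Q(16): 16−25=-9≡17 → R
H(7): 7−25=-18≡8 → I
I(8): 8−25=-17≡9 → J
I(8): 8−25=-17≡9 → J
J(9): 9−25=-16≡10 → K
K(10): 10−25=-15≡11 → L
I(8): 8−25=-17≡9 → J
R(17): 17−25=-8≡18 → S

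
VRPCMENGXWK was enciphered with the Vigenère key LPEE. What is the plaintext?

KCLYBPJCMHG

Repeat the key across the ciphertext: LPEELPEELPE
V(21)−L(11): 10 → K
R(17)−P(15): 2 → C
P(15)−E(4): 11 → L
C(2)−E(4): -2≡24 → Y
M(12)−L(11): 1 → B
E(4)−P(15): -11≡15 → P
N(13)−E(4): 9 → J
G(6)−E(4): 2 → C
X(23)−L(11): 12 → M
W(22)−P(15): 7 → H
K(10)−E(4): 6 → G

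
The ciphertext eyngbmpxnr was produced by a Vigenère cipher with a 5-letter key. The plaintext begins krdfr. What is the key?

Subtract each crib letter from the matching ciphertext letter (mod 26):
e(4)−k(10)=-6≡20 → u
y(24)−r(17)=7 → h
n(13)−d(3)=10 → k
g(6)−f(5)=1 → b
b(1)−r(17)=-16≡10 → k

uhkbk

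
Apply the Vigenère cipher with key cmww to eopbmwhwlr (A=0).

galxoidsnd

Repeat the key across the message: cmwwcmwwcm
e(4)+c(2): 6 → g
o(14)+m(12): 26≡0 → a
p(15)+w(22): 37≡11 → l
b(1)+w(22): 23 → x
m(12)+c(2): 14 → o
w(22)+m(12): 34≡8 → i
h(7)+w(22): 29≡3 → d
w(22)+w(22): 44≡18 → s
l(11)+c(2): 13 → n
r(17)+m(12): 29≡3 → d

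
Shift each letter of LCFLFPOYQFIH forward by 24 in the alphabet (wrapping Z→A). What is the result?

L(11): 11+24=35≡9 → J
C(2): 2+24=26≡0 → A
F(5): 5+24=29≡3 → D
L(11): 11+24=35≡9 → J
F(5): 5+24=29≡3 → D
P(15): 15+24=39≡13 → N
O(14): 14+24=38≡12 → M
Y(24): 24+24=48≡22 → W
Q(16): 16+24=40≡14 → O
F(5): 5+24=29≡3 → D
I(8): 8+24=32≡6 → G
H(7): 7+24=31≡5 → F

JADJDNMWODGF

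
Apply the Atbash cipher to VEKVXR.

EVPECI

V(21) → E(4)
E(4) → V(21)
K(10) → P(15)
V(21) → E(4)
X(23) → C(2)
R(17) → I(8)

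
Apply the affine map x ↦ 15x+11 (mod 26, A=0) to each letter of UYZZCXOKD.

ZHWWPSNFE

U(20): 15·20+11=311≡25 → Z
Y(24): 15·24+11=371≡7 → H
Z(25): 15·25+11=386≡22 → W
Z(25): 15·25+11=386≡22 → W
C(2): 15·2+11=41≡15 → P
X(23): 15·23+11=356≡18 → S
O(14): 15·14+11=221≡13 → N
K(10): 15·10+11=161≡5 → F
D(3): 15·3+11=56≡4 → E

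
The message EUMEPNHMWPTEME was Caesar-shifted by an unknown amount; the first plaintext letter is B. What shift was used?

3

From the crib: E(4)−B(1)=3, so the shift is 3.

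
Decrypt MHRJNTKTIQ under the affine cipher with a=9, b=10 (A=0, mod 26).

GRVXJBABUS

The inverse of 9 mod 26 is 3, since 9·3=27≡1. Apply D(y)=3·(y−10) mod 26:
M(12): 3·(12−10)=6 → G
H(7): 3·(7−10)=-9≡17 → R
R(17): 3·(17−10)=21 → V
J(9): 3·(9−10)=-3≡23 → X
N(13): 3·(13−10)=9 → J
T(19): 3·(19−10)=27≡1 → B
K(10): 3·(10−10)=0 → A
T(19): 3·(19−10)=27≡1 → B
I(8): 3·(8−10)=-6≡20 → U
Q(16): 3·(16−10)=18 → S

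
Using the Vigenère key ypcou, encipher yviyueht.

wkkmocwv

Repeat the key across the message: ypcouypc
y(24)+y(24): 48≡22 → w
v(21)+p(15): 36≡10 → k
i(8)+c(2): 10 → k
y(24)+o(14): 38≡12 → m
u(20)+u(20): 40≡14 → o
e(4)+y(24): 28≡2 → c
h(7)+p(15): 22 → w
t(19)+c(2): 21 → v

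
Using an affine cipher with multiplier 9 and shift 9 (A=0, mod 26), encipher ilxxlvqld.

i(8): 9·8+9=81≡3 → d
l(11): 9·11+9=108≡4 → e
x(23): 9·23+9=216≡8 → i
x(23): 9·23+9=216≡8 → i
l(11): 9·11+9=108≡4 → e
v(21): 9·21+9=198≡16 → q
q(16): 9·16+9=153≡23 → x
l(11): 9·11+9=108≡4 → e
d(3): 9·3+9=36≡10 → k

deiieqxek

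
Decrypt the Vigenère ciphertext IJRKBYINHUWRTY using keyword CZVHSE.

Repeat the key across the ciphertext: CZVHSECZVHSECZ
I(8)−C(2): 6 → G
J(9)−Z(25): -16≡10 → K
R(17)−V(21): -4≡22 → W
K(10)−H(7): 3 → D
B(1)−S(18): -17≡9 → J
Y(24)−E(4): 20 → U
I(8)−C(2): 6 → G
N(13)−Z(25): -12≡14 → O
H(7)−V(21): -14≡12 → M
U(20)−H(7): 13 → N
W(22)−S(18): 4 → E
R(17)−E(4): 13 → N
T(19)−C(2): 17 → R
Y(24)−Z(25): -1≡25 → Z

GKWDJUGOMNENRZ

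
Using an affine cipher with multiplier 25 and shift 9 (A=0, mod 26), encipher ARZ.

JSK

A(0): 25·0+9=9 → J
R(17): 25·17+9=434≡18 → S
Z(25): 25·25+9=634≡10 → K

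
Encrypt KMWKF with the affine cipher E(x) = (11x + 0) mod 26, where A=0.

K(10): 11·10+0=110≡6 → G
M(12): 11·12+0=132≡2 → C
W(22): 11·22+0=242≡8 → I
K(10): 11·10+0=110≡6 → G
F(5): 11·5+0=55≡3 → D

GCIGD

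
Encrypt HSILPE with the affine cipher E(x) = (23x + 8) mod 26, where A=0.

NGKBPW

H(7): 23·7+8=169≡13 → N
S(18): 23·18+8=422≡6 → G
I(8): 23·8+8=192≡10 → K
L(11): 23·11+8=261≡1 → B
P(15): 23·15+8=353≡15 → P
E(4): 23·4+8=100≡22 → W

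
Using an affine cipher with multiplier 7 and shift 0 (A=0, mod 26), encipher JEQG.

J(9): 7·9+0=63≡11 → L
E(4): 7·4+0=28≡2 → C
Q(16): 7·16+0=112≡8 → I
G(6): 7·6+0=42≡16 → Q

LCIQ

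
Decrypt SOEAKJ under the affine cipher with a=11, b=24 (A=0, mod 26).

The inverse of 11 mod 26 is 19, since 11·19=209≡1. Apply D(y)=19·(y−24) mod 26:
S(18): 19·(18−24)=-114≡16 → Q
O(14): 19·(14−24)=-190≡18 → S
E(4): 19·(4−24)=-380≡10 → K
A(0): 19·(0−24)=-456≡12 → M
K(10): 19·(10−24)=-266≡20 → U
J(9): 19·(9−24)=-285≡1 → B

QSKMUB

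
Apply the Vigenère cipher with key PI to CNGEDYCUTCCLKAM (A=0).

Repeat the key across the message: PIPIPIPIPIPIPIP
C(2)+P(15): 17 → R
N(13)+I(8): 21 → V
G(6)+P(15): 21 → V
E(4)+I(8): 12 → M
D(3)+P(15): 18 → S
Y(24)+I(8): 32≡6 → G
C(2)+P(15): 17 → R
U(20)+I(8): 28≡2 → C
T(19)+P(15): 34≡8 → I
C(2)+I(8): 10 → K
C(2)+P(15): 17 → R
L(11)+I(8): 19 → T
K(10)+P(15): 25 → Z
A(0)+I(8): 8 → I
M(12)+P(15): 27≡1 → B

RVVMSGRCIKRTZIB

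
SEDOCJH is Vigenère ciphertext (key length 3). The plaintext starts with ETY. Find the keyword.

Subtract each crib letter from the matching ciphertext letter (mod 26):
S(18)−E(4)=14 → O
E(4)−T(19)=-15≡11 → L
D(3)−Y(24)=-21≡5 → F

OLF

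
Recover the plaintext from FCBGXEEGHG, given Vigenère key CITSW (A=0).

DUIOBCWNPK

Repeat the key across the ciphertext: CITSWCITSW
F(5)−C(2): 3 → D
C(2)−I(8): -6≡20 → U
B(1)−T(19): -18≡8 → I
G(6)−S(18): -12≡14 → O
X(23)−W(22): 1 → B
E(4)−C(2): 2 → C
E(4)−I(8): -4≡22 → W
G(6)−T(19): -13≡13 → N
H(7)−S(18): -11≡15 → P
G(6)−W(22): -16≡10 → K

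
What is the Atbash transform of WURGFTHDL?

W(22) → D(3)
U(20) → F(5)
R(17) → I(8)
G(6) → T(19)
F(5) → U(20)
T(19) → G(6)
H(7) → S(18)
D(3) → W(22)
L(11) → O(14)

DFITUGSWO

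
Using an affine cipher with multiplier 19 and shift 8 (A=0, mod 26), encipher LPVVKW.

JHRRQK

L(11): 19·11+8=217≡9 → J
P(15): 19·15+8=293≡7 → H
V(21): 19·21+8=407≡17 → R
V(21): 19·21+8=407≡17 → R
K(10): 19·10+8=198≡16 → Q
W(22): 19·22+8=426≡10 → K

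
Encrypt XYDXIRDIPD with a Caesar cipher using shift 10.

HINHSBNSZN

X(23): 23+10=33≡7 → H
Y(24): 24+10=34≡8 → I
D(3): 3+10=13 → N
X(23): 23+10=33≡7 → H
I(8): 8+10=18 → S
R(17): 17+10=27≡1 → B
D(3): 3+10=13 → N
I(8): 8+10=18 → S
P(15): 15+10=25 → Z
D(3): 3+10=13 → N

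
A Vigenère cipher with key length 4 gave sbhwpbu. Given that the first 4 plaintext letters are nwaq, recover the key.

Subtract each crib letter from the matching ciphertext letter (mod 26):
s(18)−n(13)=5 → f
b(1)−w(22)=-21≡5 → f
h(7)−a(0)=7 → h
w(22)−q(16)=6 → g

ffhg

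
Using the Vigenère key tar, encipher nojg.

goaz

Repeat the key across the message: tart
n(13)+t(19): 32≡6 → g
o(14)+a(0): 14 → o
j(9)+r(17): 26≡0 → a
g(6)+t(19): 25 → z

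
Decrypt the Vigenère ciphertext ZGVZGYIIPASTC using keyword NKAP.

MWVKTOITCQSEP

Repeat the key across the ciphertext: NKAPNKAPNKAPN
Z(25)−N(13): 12 → M
G(6)−K(10): -4≡22 → W
V(21)−A(0): 21 → V
Z(25)−P(15): 10 → K
G(6)−N(13): -7≡19 → T
Y(24)−K(10): 14 → O
I(8)−A(0): 8 → I
I(8)−P(15): -7≡19 → T
P(15)−N(13): 2 → C
A(0)−K(10): -10≡16 → Q
S(18)−A(0): 18 → S
T(19)−P(15): 4 → E
C(2)−N(13): -11≡15 → P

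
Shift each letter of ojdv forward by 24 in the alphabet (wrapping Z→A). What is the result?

o(14): 14+24=38≡12 → m
j(9): 9+24=33≡7 → h
d(3): 3+24=27≡1 → b
v(21): 21+24=45≡19 → t

mhbt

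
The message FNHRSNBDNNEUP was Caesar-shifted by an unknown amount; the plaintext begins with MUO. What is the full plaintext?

MUOYZUIKUULBW

From the crib: F(5)−M(12)=-7≡19, so the shift is 19.
Subtract 19 from each ciphertext letter:
F(5): 5−19=-14≡12 → M
N(13): 13−19=-6≡20 → U
H(7): 7−19=-12≡14 → O
R(17): 17−19=-2≡24 → Y
S(18): 18−19=-1≡25 → Z
N(13): 13−19=-6≡20 → U
B(1): 1−19=-18≡8 → I
D(3): 3−19=-16≡10 → K
N(13): 13−19=-6≡20 → U
N(13): 13−19=-6≡20 → U
E(4): 4−19=-15≡11 → L
U(20): 20−19=1 → B
P(15): 15−19=-4≡22 → W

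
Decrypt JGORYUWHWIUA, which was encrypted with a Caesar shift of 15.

URZCJFHSHTFL

J(9): 9−15=-6≡20 → U
G(6): 6−15=-9≡17 → R
O(14): 14−15=-1≡25 → Z
R(17): 17−15=2 → C
Y(24): 24−15=9 → J
U(20): 20−15=5 → F
W(22): 22−15=7 → H
H(7): 7−15=-8≡18 → S
W(22): 22−15=7 → H
I(8): 8−15=-7≡19 → T
U(20): 20−15=5 → F
A(0): 0−15=-15≡11 → L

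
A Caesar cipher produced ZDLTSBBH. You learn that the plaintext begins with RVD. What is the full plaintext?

From the crib: Z(25)−R(17)=8, so the shift is 8.
Subtract 8 from each ciphertext letter:
Z(25): 25−8=17 → R
D(3): 3−8=-5≡21 → V
L(11): 11−8=3 → D
T(19): 19−8=11 → L
S(18): 18−8=10 → K
B(1): 1−8=-7≡19 → T
B(1): 1−8=-7≡19 → T
H(7): 7−8=-1≡25 → Z

RVDLKTTZ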